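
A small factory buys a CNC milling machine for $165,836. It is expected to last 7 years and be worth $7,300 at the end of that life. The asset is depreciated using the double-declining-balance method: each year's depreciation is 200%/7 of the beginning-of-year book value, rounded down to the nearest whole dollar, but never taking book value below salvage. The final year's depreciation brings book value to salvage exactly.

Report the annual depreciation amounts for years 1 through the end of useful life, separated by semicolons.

Depreciable base = $165,836 − $7,300 = $158,536.
Year 1: ⌊$165,836 × 200%/7⌋ = $47,381. Book value $118,455.
Year 2: ⌊$118,455 × 200%/7⌋ = $33,844. Book value $84,611.
Year 3: ⌊$84,611 × 200%/7⌋ = $24,174. Book value $60,437.
Year 4: ⌊$60,437 × 200%/7⌋ = $17,267. Book value $43,170.
Year 5: ⌊$43,170 × 200%/7⌋ = $12,334. Book value $30,836.
Year 6: ⌊$30,836 × 200%/7⌋ = $8,810. Book value $22,026.
Year 7 (final): $22,026 − $7,300 = $14,726. Book value $7,300.

$47,381; $33,844; $24,174; $17,267; $12,334; $8,810; $14,726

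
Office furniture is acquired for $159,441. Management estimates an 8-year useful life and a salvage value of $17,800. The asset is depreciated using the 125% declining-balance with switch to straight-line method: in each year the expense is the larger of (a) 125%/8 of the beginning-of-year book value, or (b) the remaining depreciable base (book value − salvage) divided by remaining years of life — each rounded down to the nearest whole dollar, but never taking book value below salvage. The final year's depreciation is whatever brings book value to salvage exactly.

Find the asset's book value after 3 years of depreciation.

Depreciable base = $159,441 − $17,800 = $141,641.
Year 1: DB = ⌊$159,441 × 125%/8⌋ = $24,912; SL = ⌊$141,641/8⌋ = $17,705 → take DB $24,912. Book value $134,529.
Year 2: DB = ⌊$134,529 × 125%/8⌋ = $21,020; SL = ⌊$116,729/7⌋ = $16,675 → take DB $21,020. Book value $113,509.
Year 3: DB = ⌊$113,509 × 125%/8⌋ = $17,735; SL = ⌊$95,709/6⌋ = $15,951 → take DB $17,735. Book value $95,774.

$95,774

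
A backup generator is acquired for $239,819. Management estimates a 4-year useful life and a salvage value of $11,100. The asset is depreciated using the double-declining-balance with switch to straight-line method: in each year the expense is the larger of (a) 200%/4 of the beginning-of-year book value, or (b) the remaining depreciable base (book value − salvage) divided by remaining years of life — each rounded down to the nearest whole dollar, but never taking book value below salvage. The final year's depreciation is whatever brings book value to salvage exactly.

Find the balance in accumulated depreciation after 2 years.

$179,864

Depreciable base = $239,819 − $11,100 = $228,719.
Year 1: DB = ⌊$239,819 × 200%/4⌋ = $119,909; SL = ⌊$228,719/4⌋ = $57,179 → take DB $119,909. Book value $119,910.
Year 2: DB = ⌊$119,910 × 200%/4⌋ = $59,955; SL = ⌊$108,810/3⌋ = $36,270 → take DB $59,955. Book value $59,955.
Accumulated through year 2 = $239,819 − $59,955 = $179,864.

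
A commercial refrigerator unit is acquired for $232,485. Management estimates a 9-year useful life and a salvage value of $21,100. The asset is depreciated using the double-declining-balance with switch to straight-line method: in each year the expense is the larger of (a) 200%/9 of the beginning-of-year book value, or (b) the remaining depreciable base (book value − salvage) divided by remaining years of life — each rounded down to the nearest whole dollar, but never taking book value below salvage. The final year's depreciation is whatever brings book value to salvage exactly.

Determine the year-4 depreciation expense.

$24,308

Depreciable base = $232,485 − $21,100 = $211,385.
Year 1: DB = ⌊$232,485 × 200%/9⌋ = $51,663; SL = ⌊$211,385/9⌋ = $23,487 → take DB $51,663. Book value $180,822.
Year 2: DB = ⌊$180,822 × 200%/9⌋ = $40,182; SL = ⌊$159,722/8⌋ = $19,965 → take DB $40,182. Book value $140,640.
Year 3: DB = ⌊$140,640 × 200%/9⌋ = $31,253; SL = ⌊$119,540/7⌋ = $17,077 → take DB $31,253. Book value $109,387.
Year 4: DB = ⌊$109,387 × 200%/9⌋ = $24,308; SL = ⌊$88,287/6⌋ = $14,714 → take DB $24,308. Book value $85,079.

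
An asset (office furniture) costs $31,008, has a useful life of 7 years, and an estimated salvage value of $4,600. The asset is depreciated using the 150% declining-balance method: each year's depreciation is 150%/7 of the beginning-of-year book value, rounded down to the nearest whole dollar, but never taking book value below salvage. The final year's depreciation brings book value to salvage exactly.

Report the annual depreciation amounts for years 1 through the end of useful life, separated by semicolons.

$6,644; $5,220; $4,102; $3,223; $2,532; $1,990; $2,697

Depreciable base = $31,008 − $4,600 = $26,408.
Year 1: ⌊$31,008 × 150%/7⌋ = $6,644. Book value $24,364.
Year 2: ⌊$24,364 × 150%/7⌋ = $5,220. Book value $19,144.
Year 3: ⌊$19,144 × 150%/7⌋ = $4,102. Book value $15,042.
Year 4: ⌊$15,042 × 150%/7⌋ = $3,223. Book value $11,819.
Year 5: ⌊$11,819 × 150%/7⌋ = $2,532. Book value $9,287.
Year 6: ⌊$9,287 × 150%/7⌋ = $1,990. Book value $7,297.
Year 7 (final): $7,297 − $4,600 = $2,697. Book value $4,600.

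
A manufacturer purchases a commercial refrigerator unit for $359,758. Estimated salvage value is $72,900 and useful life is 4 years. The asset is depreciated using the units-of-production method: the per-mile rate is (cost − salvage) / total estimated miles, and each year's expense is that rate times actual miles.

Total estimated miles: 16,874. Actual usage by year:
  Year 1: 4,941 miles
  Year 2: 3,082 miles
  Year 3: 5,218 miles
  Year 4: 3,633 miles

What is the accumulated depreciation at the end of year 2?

Depreciable base = $359,758 − $72,900 = $286,858.
Rate = $286,858 / 16,874 miles = $17 per mile.
Year 1: 4,941 × $17 = $83,997. Book value $275,761.
Year 2: 3,082 × $17 = $52,394. Book value $223,367.
Accumulated through year 2 = $359,758 − $223,367 = $136,391.

$136,391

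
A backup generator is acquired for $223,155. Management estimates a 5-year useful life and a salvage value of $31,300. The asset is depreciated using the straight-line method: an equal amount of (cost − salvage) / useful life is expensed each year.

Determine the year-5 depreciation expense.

Depreciable base = $223,155 − $31,300 = $191,855.
Annual expense = $191,855 / 5 = $38,371.

$38,371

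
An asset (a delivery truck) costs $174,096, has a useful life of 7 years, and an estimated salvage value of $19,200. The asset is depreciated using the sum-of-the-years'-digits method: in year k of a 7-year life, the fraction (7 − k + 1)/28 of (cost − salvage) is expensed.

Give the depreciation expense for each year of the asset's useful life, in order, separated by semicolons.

Depreciable base = $174,096 − $19,200 = $154,896.
Sum of the years' digits = 7+6+5+4+3+2+1 = 28.
Year 1: $154,896 × 7/28 = $38,724. Book value $135,372.
Year 2: $154,896 × 6/28 = $33,192. Book value $102,180.
Year 3: $154,896 × 5/28 = $27,660. Book value $74,520.
Year 4: $154,896 × 4/28 = $22,128. Book value $52,392.
Year 5: $154,896 × 3/28 = $16,596. Book value $35,796.
Year 6: $154,896 × 2/28 = $11,064. Book value $24,732.
Year 7: $154,896 × 1/28 = $5,532. Book value $19,200.

$38,724; $33,192; $27,660; $22,128; $16,596; $11,064; $5,532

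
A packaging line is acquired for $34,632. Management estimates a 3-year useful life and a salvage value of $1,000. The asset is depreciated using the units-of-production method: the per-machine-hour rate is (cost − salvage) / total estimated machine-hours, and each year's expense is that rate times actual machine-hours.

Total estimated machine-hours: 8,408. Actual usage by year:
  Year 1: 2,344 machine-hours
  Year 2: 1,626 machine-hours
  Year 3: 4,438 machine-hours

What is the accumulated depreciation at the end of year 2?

Depreciable base = $34,632 − $1,000 = $33,632.
Rate = $33,632 / 8,408 machine-hours = $4 per machine-hour.
Year 1: 2,344 × $4 = $9,376. Book value $25,256.
Year 2: 1,626 × $4 = $6,504. Book value $18,752.
Accumulated through year 2 = $34,632 − $18,752 = $15,880.

$15,880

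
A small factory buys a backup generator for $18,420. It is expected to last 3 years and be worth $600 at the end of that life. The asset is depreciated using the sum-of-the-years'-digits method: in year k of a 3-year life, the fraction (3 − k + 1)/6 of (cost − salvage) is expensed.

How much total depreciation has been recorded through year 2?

$14,850

Depreciable base = $18,420 − $600 = $17,820.
Sum of the years' digits = 3+2+1 = 6.
Year 1: $17,820 × 3/6 = $8,910. Book value $9,510.
Year 2: $17,820 × 2/6 = $5,940. Book value $3,570.
Accumulated through year 2 = $18,420 − $3,570 = $14,850.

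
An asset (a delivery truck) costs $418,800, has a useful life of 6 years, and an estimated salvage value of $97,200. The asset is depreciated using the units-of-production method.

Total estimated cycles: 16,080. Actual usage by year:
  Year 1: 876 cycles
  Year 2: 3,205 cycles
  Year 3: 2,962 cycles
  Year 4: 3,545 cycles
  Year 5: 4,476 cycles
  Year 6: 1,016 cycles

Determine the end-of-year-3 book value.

$277,940

Depreciable base = $418,800 − $97,200 = $321,600.
Rate = $321,600 / 16,080 cycles = $20 per cycle.
Year 1: 876 × $20 = $17,520. Book value $401,280.
Year 2: 3,205 × $20 = $64,100. Book value $337,180.
Year 3: 2,962 × $20 = $59,240. Book value $277,940.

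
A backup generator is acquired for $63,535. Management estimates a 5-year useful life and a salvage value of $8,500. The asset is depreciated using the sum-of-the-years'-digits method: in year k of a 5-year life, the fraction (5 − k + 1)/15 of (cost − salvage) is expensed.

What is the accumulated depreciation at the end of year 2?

Depreciable base = $63,535 − $8,500 = $55,035.
Sum of the years' digits = 5+4+3+2+1 = 15.
Year 1: $55,035 × 5/15 = $18,345. Book value $45,190.
Year 2: $55,035 × 4/15 = $14,676. Book value $30,514.
Accumulated through year 2 = $63,535 − $30,514 = $33,021.

$33,021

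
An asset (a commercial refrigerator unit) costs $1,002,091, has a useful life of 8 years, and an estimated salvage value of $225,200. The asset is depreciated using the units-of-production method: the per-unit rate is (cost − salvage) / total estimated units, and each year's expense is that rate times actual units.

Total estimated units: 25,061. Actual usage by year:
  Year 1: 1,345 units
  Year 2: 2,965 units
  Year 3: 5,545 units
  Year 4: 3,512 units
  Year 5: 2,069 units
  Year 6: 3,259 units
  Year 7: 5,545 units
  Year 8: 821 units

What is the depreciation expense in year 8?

$25,451

Depreciable base = $1,002,091 − $225,200 = $776,891.
Rate = $776,891 / 25,061 units = $31 per unit.
Year 1: 1,345 × $31 = $41,695. Book value $960,396.
Year 2: 2,965 × $31 = $91,915. Book value $868,481.
Year 3: 5,545 × $31 = $171,895. Book value $696,586.
Year 4: 3,512 × $31 = $108,872. Book value $587,714.
Year 5: 2,069 × $31 = $64,139. Book value $523,575.
Year 6: 3,259 × $31 = $101,029. Book value $422,546.
Year 7: 5,545 × $31 = $171,895. Book value $250,651.
Year 8: 821 × $31 = $25,451. Book value $225,200.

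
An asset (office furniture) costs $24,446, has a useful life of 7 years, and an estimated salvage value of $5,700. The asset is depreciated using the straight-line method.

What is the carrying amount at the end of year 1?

Depreciable base = $24,446 − $5,700 = $18,746.
Annual expense = $18,746 / 7 = $2,678.
End of year 1: book value $21,768.

$21,768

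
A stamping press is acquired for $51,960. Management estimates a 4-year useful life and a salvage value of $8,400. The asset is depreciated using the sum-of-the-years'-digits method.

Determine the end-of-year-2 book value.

Depreciable base = $51,960 − $8,400 = $43,560.
Sum of the years' digits = 4+3+2+1 = 10.
Year 1: $43,560 × 4/10 = $17,424. Book value $34,536.
Year 2: $43,560 × 3/10 = $13,068. Book value $21,468.

$21,468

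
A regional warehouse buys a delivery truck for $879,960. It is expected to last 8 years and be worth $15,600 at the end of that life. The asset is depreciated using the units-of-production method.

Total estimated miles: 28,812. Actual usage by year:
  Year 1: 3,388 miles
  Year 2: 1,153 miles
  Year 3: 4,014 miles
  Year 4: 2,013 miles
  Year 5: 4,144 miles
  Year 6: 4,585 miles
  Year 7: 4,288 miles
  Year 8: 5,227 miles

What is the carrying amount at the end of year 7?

Depreciable base = $879,960 − $15,600 = $864,360.
Rate = $864,360 / 28,812 miles = $30 per mile.
Year 1: 3,388 × $30 = $101,640. Book value $778,320.
Year 2: 1,153 × $30 = $34,590. Book value $743,730.
Year 3: 4,014 × $30 = $120,420. Book value $623,310.
Year 4: 2,013 × $30 = $60,390. Book value $562,920.
Year 5: 4,144 × $30 = $124,320. Book value $438,600.
Year 6: 4,585 × $30 = $137,550. Book value $301,050.
Year 7: 4,288 × $30 = $128,640. Book value $172,410.

$172,410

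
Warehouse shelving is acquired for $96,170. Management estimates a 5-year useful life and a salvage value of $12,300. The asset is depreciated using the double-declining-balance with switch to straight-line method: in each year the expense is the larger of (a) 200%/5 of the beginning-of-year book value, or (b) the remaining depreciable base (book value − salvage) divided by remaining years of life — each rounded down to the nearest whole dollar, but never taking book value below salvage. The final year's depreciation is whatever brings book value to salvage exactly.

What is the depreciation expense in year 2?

Depreciable base = $96,170 − $12,300 = $83,870.
Year 1: DB = ⌊$96,170 × 200%/5⌋ = $38,468; SL = ⌊$83,870/5⌋ = $16,774 → take DB $38,468. Book value $57,702.
Year 2: DB = ⌊$57,702 × 200%/5⌋ = $23,080; SL = ⌊$45,402/4⌋ = $11,350 → take DB $23,080. Book value $34,622.

$23,080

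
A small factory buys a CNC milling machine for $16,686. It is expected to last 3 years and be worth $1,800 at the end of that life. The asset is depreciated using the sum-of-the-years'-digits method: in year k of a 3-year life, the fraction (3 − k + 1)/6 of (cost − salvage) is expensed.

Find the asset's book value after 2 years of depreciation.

Depreciable base = $16,686 − $1,800 = $14,886.
Sum of the years' digits = 3+2+1 = 6.
Year 1: $14,886 × 3/6 = $7,443. Book value $9,243.
Year 2: $14,886 × 2/6 = $4,962. Book value $4,281.

$4,281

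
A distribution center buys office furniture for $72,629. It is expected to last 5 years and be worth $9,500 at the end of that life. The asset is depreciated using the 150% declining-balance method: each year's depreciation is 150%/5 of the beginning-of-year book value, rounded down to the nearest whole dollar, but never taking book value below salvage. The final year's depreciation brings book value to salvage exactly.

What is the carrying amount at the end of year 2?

$35,589

Depreciable base = $72,629 − $9,500 = $63,129.
Year 1: ⌊$72,629 × 150%/5⌋ = $21,788. Book value $50,841.
Year 2: ⌊$50,841 × 150%/5⌋ = $15,252. Book value $35,589.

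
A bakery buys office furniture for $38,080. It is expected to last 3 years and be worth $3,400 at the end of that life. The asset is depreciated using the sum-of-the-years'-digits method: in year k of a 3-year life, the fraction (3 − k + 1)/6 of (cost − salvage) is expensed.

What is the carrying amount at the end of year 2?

Depreciable base = $38,080 − $3,400 = $34,680.
Sum of the years' digits = 3+2+1 = 6.
Year 1: $34,680 × 3/6 = $17,340. Book value $20,740.
Year 2: $34,680 × 2/6 = $11,560. Book value $9,180.

$9,180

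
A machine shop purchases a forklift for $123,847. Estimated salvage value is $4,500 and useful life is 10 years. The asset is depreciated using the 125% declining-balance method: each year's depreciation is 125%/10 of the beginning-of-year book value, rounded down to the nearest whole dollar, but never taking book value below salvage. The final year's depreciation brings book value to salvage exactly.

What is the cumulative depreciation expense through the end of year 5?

$60,322

Depreciable base = $123,847 − $4,500 = $119,347.
Year 1: ⌊$123,847 × 125%/10⌋ = $15,480. Book value $108,367.
Year 2: ⌊$108,367 × 125%/10⌋ = $13,545. Book value $94,822.
Year 3: ⌊$94,822 × 125%/10⌋ = $11,852. Book value $82,970.
Year 4: ⌊$82,970 × 125%/10⌋ = $10,371. Book value $72,599.
Year 5: ⌊$72,599 × 125%/10⌋ = $9,074. Book value $63,525.
Accumulated through year 5 = $123,847 − $63,525 = $60,322.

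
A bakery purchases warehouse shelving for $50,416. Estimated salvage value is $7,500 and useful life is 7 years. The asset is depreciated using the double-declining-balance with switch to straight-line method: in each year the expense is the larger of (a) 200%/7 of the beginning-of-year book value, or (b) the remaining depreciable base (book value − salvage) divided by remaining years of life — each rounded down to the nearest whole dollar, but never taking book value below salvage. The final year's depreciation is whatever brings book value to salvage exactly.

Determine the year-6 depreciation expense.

$1,875

Depreciable base = $50,416 − $7,500 = $42,916.
Year 1: DB = ⌊$50,416 × 200%/7⌋ = $14,404; SL = ⌊$42,916/7⌋ = $6,130 → take DB $14,404. Book value $36,012.
Year 2: DB = ⌊$36,012 × 200%/7⌋ = $10,289; SL = ⌊$28,512/6⌋ = $4,752 → take DB $10,289. Book value $25,723.
Year 3: DB = ⌊$25,723 × 200%/7⌋ = $7,349; SL = ⌊$18,223/5⌋ = $3,644 → take DB $7,349. Book value $18,374.
Year 4: DB = ⌊$18,374 × 200%/7⌋ = $5,249; SL = ⌊$10,874/4⌋ = $2,718 → take DB $5,249. Book value $13,125.
Year 5: DB = ⌊$13,125 × 200%/7⌋ = $3,750; SL = ⌊$5,625/3⌋ = $1,875 → take DB $3,750. Book value $9,375.
Year 6: DB = ⌊$9,375 × 200%/7⌋ = $2,678; SL = ⌊$1,875/2⌋ = $937 → take DB $2,678, capped at $1,875. Book value $7,500.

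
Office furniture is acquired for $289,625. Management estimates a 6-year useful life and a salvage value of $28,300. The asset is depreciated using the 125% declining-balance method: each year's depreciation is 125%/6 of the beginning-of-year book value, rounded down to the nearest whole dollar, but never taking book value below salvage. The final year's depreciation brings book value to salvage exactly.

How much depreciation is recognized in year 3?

$37,816

Depreciable base = $289,625 − $28,300 = $261,325.
Year 1: ⌊$289,625 × 125%/6⌋ = $60,338. Book value $229,287.
Year 2: ⌊$229,287 × 125%/6⌋ = $47,768. Book value $181,519.
Year 3: ⌊$181,519 × 125%/6⌋ = $37,816. Book value $143,703.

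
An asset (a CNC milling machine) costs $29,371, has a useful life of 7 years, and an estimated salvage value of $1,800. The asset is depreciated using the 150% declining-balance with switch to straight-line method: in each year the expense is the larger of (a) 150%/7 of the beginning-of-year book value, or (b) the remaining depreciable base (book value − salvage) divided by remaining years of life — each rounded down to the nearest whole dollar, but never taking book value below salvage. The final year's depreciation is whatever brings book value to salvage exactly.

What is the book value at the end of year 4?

$11,136

Depreciable base = $29,371 − $1,800 = $27,571.
Year 1: DB = ⌊$29,371 × 150%/7⌋ = $6,293; SL = ⌊$27,571/7⌋ = $3,938 → take DB $6,293. Book value $23,078.
Year 2: DB = ⌊$23,078 × 150%/7⌋ = $4,945; SL = ⌊$21,278/6⌋ = $3,546 → take DB $4,945. Book value $18,133.
Year 3: DB = ⌊$18,133 × 150%/7⌋ = $3,885; SL = ⌊$16,333/5⌋ = $3,266 → take DB $3,885. Book value $14,248.
Year 4: DB = ⌊$14,248 × 150%/7⌋ = $3,053; SL = ⌊$12,448/4⌋ = $3,112 → take SL $3,112. Book value $11,136.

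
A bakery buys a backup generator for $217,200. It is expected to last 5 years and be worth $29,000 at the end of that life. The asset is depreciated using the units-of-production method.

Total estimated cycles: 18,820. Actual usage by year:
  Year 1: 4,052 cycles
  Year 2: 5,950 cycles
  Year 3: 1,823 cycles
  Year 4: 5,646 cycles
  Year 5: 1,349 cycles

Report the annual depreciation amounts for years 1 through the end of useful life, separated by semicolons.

Depreciable base = $217,200 − $29,000 = $188,200.
Rate = $188,200 / 18,820 cycles = $10 per cycle.
Year 1: 4,052 × $10 = $40,520. Book value $176,680.
Year 2: 5,950 × $10 = $59,500. Book value $117,180.
Year 3: 1,823 × $10 = $18,230. Book value $98,950.
Year 4: 5,646 × $10 = $56,460. Book value $42,490.
Year 5: 1,349 × $10 = $13,490. Book value $29,000.

$40,520; $59,500; $18,230; $56,460; $13,490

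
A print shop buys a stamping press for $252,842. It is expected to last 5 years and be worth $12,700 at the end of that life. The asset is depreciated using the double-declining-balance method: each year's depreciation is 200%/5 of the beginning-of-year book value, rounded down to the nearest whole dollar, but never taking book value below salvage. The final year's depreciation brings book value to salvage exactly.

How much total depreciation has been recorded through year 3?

$198,227

Depreciable base = $252,842 − $12,700 = $240,142.
Year 1: ⌊$252,842 × 200%/5⌋ = $101,136. Book value $151,706.
Year 2: ⌊$151,706 × 200%/5⌋ = $60,682. Book value $91,024.
Year 3: ⌊$91,024 × 200%/5⌋ = $36,409. Book value $54,615.
Accumulated through year 3 = $252,842 − $54,615 = $198,227.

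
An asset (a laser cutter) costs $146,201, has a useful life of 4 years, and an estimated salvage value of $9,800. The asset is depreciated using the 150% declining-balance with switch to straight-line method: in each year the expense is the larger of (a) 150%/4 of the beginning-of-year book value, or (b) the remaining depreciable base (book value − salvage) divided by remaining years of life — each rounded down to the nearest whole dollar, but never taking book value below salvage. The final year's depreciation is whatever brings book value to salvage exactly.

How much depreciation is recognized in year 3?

$23,655

Depreciable base = $146,201 − $9,800 = $136,401.
Year 1: DB = ⌊$146,201 × 150%/4⌋ = $54,825; SL = ⌊$136,401/4⌋ = $34,100 → take DB $54,825. Book value $91,376.
Year 2: DB = ⌊$91,376 × 150%/4⌋ = $34,266; SL = ⌊$81,576/3⌋ = $27,192 → take DB $34,266. Book value $57,110.
Year 3: DB = ⌊$57,110 × 150%/4⌋ = $21,416; SL = ⌊$47,310/2⌋ = $23,655 → take SL $23,655. Book value $33,455.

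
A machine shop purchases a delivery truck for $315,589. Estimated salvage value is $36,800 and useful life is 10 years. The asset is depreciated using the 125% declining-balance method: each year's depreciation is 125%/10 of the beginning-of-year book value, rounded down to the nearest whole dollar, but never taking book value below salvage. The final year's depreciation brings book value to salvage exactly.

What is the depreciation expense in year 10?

Depreciable base = $315,589 − $36,800 = $278,789.
Year 1: ⌊$315,589 × 125%/10⌋ = $39,448. Book value $276,141.
Year 2: ⌊$276,141 × 125%/10⌋ = $34,517. Book value $241,624.
Year 3: ⌊$241,624 × 125%/10⌋ = $30,203. Book value $211,421.
Year 4: ⌊$211,421 × 125%/10⌋ = $26,427. Book value $184,994.
Year 5: ⌊$184,994 × 125%/10⌋ = $23,124. Book value $161,870.
Year 6: ⌊$161,870 × 125%/10⌋ = $20,233. Book value $141,637.
Year 7: ⌊$141,637 × 125%/10⌋ = $17,704. Book value $123,933.
Year 8: ⌊$123,933 × 125%/10⌋ = $15,491. Book value $108,442.
Year 9: ⌊$108,442 × 125%/10⌋ = $13,555. Book value $94,887.
Year 10 (final): $94,887 − $36,800 = $58,087. Book value $36,800.

$58,087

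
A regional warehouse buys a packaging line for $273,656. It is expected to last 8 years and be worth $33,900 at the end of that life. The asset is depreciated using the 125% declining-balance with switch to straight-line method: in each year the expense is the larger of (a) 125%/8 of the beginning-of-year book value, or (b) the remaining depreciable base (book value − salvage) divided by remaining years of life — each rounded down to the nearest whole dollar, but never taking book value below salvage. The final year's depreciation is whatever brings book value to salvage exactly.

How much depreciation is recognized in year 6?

Depreciable base = $273,656 − $33,900 = $239,756.
Year 1: DB = ⌊$273,656 × 125%/8⌋ = $42,758; SL = ⌊$239,756/8⌋ = $29,969 → take DB $42,758. Book value $230,898.
Year 2: DB = ⌊$230,898 × 125%/8⌋ = $36,077; SL = ⌊$196,998/7⌋ = $28,142 → take DB $36,077. Book value $194,821.
Year 3: DB = ⌊$194,821 × 125%/8⌋ = $30,440; SL = ⌊$160,921/6⌋ = $26,820 → take DB $30,440. Book value $164,381.
Year 4: DB = ⌊$164,381 × 125%/8⌋ = $25,684; SL = ⌊$130,481/5⌋ = $26,096 → take SL $26,096. Book value $138,285.
Year 5: DB = ⌊$138,285 × 125%/8⌋ = $21,607; SL = ⌊$104,385/4⌋ = $26,096 → take SL $26,096. Book value $112,189.
Year 6: DB = ⌊$112,189 × 125%/8⌋ = $17,529; SL = ⌊$78,289/3⌋ = $26,096 → take SL $26,096. Book value $86,093.

$26,096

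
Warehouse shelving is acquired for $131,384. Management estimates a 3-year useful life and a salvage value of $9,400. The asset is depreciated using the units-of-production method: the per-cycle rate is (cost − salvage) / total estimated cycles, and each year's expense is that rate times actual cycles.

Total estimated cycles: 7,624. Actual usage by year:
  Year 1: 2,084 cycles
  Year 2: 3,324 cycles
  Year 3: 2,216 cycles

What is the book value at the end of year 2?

$44,856

Depreciable base = $131,384 − $9,400 = $121,984.
Rate = $121,984 / 7,624 cycles = $16 per cycle.
Year 1: 2,084 × $16 = $33,344. Book value $98,040.
Year 2: 3,324 × $16 = $53,184. Book value $44,856.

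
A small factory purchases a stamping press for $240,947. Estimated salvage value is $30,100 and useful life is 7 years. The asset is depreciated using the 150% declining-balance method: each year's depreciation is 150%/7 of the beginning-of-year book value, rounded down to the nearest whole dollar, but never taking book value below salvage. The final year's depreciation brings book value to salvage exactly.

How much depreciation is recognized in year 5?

Depreciable base = $240,947 − $30,100 = $210,847.
Year 1: ⌊$240,947 × 150%/7⌋ = $51,631. Book value $189,316.
Year 2: ⌊$189,316 × 150%/7⌋ = $40,567. Book value $148,749.
Year 3: ⌊$148,749 × 150%/7⌋ = $31,874. Book value $116,875.
Year 4: ⌊$116,875 × 150%/7⌋ = $25,044. Book value $91,831.
Year 5: ⌊$91,831 × 150%/7⌋ = $19,678. Book value $72,153.

$19,678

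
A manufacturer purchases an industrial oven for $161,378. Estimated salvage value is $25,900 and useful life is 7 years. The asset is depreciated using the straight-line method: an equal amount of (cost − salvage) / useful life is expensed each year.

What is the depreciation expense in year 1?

$19,354

Depreciable base = $161,378 − $25,900 = $135,478.
Annual expense = $135,478 / 7 = $19,354.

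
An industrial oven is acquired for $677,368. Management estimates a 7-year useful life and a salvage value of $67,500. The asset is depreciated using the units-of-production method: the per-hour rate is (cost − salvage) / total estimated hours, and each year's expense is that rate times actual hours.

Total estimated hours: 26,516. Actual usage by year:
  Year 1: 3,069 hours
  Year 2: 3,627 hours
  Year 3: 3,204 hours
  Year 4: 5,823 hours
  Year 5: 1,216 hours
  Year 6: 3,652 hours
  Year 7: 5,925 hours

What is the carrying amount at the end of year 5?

$287,771

Depreciable base = $677,368 − $67,500 = $609,868.
Rate = $609,868 / 26,516 hours = $23 per hour.
Year 1: 3,069 × $23 = $70,587. Book value $606,781.
Year 2: 3,627 × $23 = $83,421. Book value $523,360.
Year 3: 3,204 × $23 = $73,692. Book value $449,668.
Year 4: 5,823 × $23 = $133,929. Book value $315,739.
Year 5: 1,216 × $23 = $27,968. Book value $287,771.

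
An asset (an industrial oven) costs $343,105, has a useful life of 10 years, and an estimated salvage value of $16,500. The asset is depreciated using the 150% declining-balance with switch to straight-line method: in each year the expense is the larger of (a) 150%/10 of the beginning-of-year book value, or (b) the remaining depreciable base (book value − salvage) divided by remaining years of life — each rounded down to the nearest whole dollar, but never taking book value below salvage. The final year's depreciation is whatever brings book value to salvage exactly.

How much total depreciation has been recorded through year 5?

$191,101

Depreciable base = $343,105 − $16,500 = $326,605.
Year 1: DB = ⌊$343,105 × 150%/10⌋ = $51,465; SL = ⌊$326,605/10⌋ = $32,660 → take DB $51,465. Book value $291,640.
Year 2: DB = ⌊$291,640 × 150%/10⌋ = $43,746; SL = ⌊$275,140/9⌋ = $30,571 → take DB $43,746. Book value $247,894.
Year 3: DB = ⌊$247,894 × 150%/10⌋ = $37,184; SL = ⌊$231,394/8⌋ = $28,924 → take DB $37,184. Book value $210,710.
Year 4: DB = ⌊$210,710 × 150%/10⌋ = $31,606; SL = ⌊$194,210/7⌋ = $27,744 → take DB $31,606. Book value $179,104.
Year 5: DB = ⌊$179,104 × 150%/10⌋ = $26,865; SL = ⌊$162,604/6⌋ = $27,100 → take SL $27,100. Book value $152,004.
Accumulated through year 5 = $343,105 − $152,004 = $191,101.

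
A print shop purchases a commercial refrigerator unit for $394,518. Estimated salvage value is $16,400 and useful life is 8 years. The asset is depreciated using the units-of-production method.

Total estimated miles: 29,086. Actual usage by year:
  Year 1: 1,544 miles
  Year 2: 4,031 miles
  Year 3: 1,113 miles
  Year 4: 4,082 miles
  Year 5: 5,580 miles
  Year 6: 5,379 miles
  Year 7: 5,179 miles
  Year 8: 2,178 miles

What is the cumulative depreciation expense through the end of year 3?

Depreciable base = $394,518 − $16,400 = $378,118.
Rate = $378,118 / 29,086 miles = $13 per mile.
Year 1: 1,544 × $13 = $20,072. Book value $374,446.
Year 2: 4,031 × $13 = $52,403. Book value $322,043.
Year 3: 1,113 × $13 = $14,469. Book value $307,574.
Accumulated through year 3 = $394,518 − $307,574 = $86,944.

$86,944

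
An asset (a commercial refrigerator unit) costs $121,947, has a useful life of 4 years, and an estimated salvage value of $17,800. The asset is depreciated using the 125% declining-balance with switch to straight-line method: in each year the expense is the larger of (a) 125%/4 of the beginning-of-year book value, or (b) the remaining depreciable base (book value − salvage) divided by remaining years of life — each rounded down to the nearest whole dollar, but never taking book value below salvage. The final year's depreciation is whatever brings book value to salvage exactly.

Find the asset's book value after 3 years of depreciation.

$37,720

Depreciable base = $121,947 − $17,800 = $104,147.
Year 1: DB = ⌊$121,947 × 125%/4⌋ = $38,108; SL = ⌊$104,147/4⌋ = $26,036 → take DB $38,108. Book value $83,839.
Year 2: DB = ⌊$83,839 × 125%/4⌋ = $26,199; SL = ⌊$66,039/3⌋ = $22,013 → take DB $26,199. Book value $57,640.
Year 3: DB = ⌊$57,640 × 125%/4⌋ = $18,012; SL = ⌊$39,840/2⌋ = $19,920 → take SL $19,920. Book value $37,720.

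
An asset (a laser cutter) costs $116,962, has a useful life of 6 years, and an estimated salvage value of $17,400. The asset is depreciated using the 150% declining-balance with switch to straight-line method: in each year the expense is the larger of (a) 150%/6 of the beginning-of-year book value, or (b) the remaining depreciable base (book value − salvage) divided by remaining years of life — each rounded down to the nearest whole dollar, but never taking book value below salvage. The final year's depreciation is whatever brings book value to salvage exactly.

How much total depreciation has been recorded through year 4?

Depreciable base = $116,962 − $17,400 = $99,562.
Year 1: DB = ⌊$116,962 × 150%/6⌋ = $29,240; SL = ⌊$99,562/6⌋ = $16,593 → take DB $29,240. Book value $87,722.
Year 2: DB = ⌊$87,722 × 150%/6⌋ = $21,930; SL = ⌊$70,322/5⌋ = $14,064 → take DB $21,930. Book value $65,792.
Year 3: DB = ⌊$65,792 × 150%/6⌋ = $16,448; SL = ⌊$48,392/4⌋ = $12,098 → take DB $16,448. Book value $49,344.
Year 4: DB = ⌊$49,344 × 150%/6⌋ = $12,336; SL = ⌊$31,944/3⌋ = $10,648 → take DB $12,336. Book value $37,008.
Accumulated through year 4 = $116,962 − $37,008 = $79,954.

$79,954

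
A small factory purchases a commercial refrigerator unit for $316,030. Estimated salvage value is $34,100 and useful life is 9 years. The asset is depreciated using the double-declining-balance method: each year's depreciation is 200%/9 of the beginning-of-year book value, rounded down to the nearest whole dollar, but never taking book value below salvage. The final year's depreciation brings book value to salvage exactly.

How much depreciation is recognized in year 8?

$12,092

Depreciable base = $316,030 − $34,100 = $281,930.
Year 1: ⌊$316,030 × 200%/9⌋ = $70,228. Book value $245,802.
Year 2: ⌊$245,802 × 200%/9⌋ = $54,622. Book value $191,180.
Year 3: ⌊$191,180 × 200%/9⌋ = $42,484. Book value $148,696.
Year 4: ⌊$148,696 × 200%/9⌋ = $33,043. Book value $115,653.
Year 5: ⌊$115,653 × 200%/9⌋ = $25,700. Book value $89,953.
Year 6: ⌊$89,953 × 200%/9⌋ = $19,989. Book value $69,964.
Year 7: ⌊$69,964 × 200%/9⌋ = $15,547. Book value $54,417.
Year 8: ⌊$54,417 × 200%/9⌋ = $12,092. Book value $42,325.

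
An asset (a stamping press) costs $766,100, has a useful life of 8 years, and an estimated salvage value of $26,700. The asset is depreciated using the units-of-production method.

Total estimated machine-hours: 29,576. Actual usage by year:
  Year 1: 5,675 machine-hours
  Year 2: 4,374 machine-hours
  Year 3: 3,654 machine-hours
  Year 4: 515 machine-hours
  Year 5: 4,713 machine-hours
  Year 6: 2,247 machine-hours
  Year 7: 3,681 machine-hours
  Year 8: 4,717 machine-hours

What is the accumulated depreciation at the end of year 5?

Depreciable base = $766,100 − $26,700 = $739,400.
Rate = $739,400 / 29,576 machine-hours = $25 per machine-hour.
Year 1: 5,675 × $25 = $141,875. Book value $624,225.
Year 2: 4,374 × $25 = $109,350. Book value $514,875.
Year 3: 3,654 × $25 = $91,350. Book value $423,525.
Year 4: 515 × $25 = $12,875. Book value $410,650.
Year 5: 4,713 × $25 = $117,825. Book value $292,825.
Accumulated through year 5 = $766,100 − $292,825 = $473,275.

$473,275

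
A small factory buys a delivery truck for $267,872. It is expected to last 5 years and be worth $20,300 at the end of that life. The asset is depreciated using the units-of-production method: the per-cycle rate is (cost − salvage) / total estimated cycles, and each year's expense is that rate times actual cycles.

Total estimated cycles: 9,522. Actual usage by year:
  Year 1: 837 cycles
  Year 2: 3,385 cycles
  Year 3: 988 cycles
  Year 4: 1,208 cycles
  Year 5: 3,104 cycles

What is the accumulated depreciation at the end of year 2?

Depreciable base = $267,872 − $20,300 = $247,572.
Rate = $247,572 / 9,522 cycles = $26 per cycle.
Year 1: 837 × $26 = $21,762. Book value $246,110.
Year 2: 3,385 × $26 = $88,010. Book value $158,100.
Accumulated through year 2 = $267,872 − $158,100 = $109,772.

$109,772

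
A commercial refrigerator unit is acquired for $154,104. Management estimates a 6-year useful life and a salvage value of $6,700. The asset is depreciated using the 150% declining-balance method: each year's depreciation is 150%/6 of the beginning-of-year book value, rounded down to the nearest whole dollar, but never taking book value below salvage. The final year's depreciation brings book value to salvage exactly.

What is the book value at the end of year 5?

Depreciable base = $154,104 − $6,700 = $147,404.
Year 1: ⌊$154,104 × 150%/6⌋ = $38,526. Book value $115,578.
Year 2: ⌊$115,578 × 150%/6⌋ = $28,894. Book value $86,684.
Year 3: ⌊$86,684 × 150%/6⌋ = $21,671. Book value $65,013.
Year 4: ⌊$65,013 × 150%/6⌋ = $16,253. Book value $48,760.
Year 5: ⌊$48,760 × 150%/6⌋ = $12,190. Book value $36,570.

$36,570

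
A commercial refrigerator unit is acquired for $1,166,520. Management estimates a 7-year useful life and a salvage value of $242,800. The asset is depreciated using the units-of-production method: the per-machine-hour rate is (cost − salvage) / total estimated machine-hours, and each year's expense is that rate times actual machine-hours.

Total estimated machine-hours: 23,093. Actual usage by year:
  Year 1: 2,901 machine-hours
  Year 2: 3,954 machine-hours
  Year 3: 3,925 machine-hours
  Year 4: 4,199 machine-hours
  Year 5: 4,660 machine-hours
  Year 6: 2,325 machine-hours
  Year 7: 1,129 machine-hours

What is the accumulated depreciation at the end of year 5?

$785,560

Depreciable base = $1,166,520 − $242,800 = $923,720.
Rate = $923,720 / 23,093 machine-hours = $40 per machine-hour.
Year 1: 2,901 × $40 = $116,040. Book value $1,050,480.
Year 2: 3,954 × $40 = $158,160. Book value $892,320.
Year 3: 3,925 × $40 = $157,000. Book value $735,320.
Year 4: 4,199 × $40 = $167,960. Book value $567,360.
Year 5: 4,660 × $40 = $186,400. Book value $380,960.
Accumulated through year 5 = $1,166,520 − $380,960 = $785,560.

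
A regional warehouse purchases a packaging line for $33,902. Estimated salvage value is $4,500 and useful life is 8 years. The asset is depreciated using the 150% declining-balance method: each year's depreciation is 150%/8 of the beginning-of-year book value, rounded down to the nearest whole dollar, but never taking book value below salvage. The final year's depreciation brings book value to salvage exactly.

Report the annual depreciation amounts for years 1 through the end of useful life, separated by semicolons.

Depreciable base = $33,902 − $4,500 = $29,402.
Year 1: ⌊$33,902 × 150%/8⌋ = $6,356. Book value $27,546.
Year 2: ⌊$27,546 × 150%/8⌋ = $5,164. Book value $22,382.
Year 3: ⌊$22,382 × 150%/8⌋ = $4,196. Book value $18,186.
Year 4: ⌊$18,186 × 150%/8⌋ = $3,409. Book value $14,777.
Year 5: ⌊$14,777 × 150%/8⌋ = $2,770. Book value $12,007.
Year 6: ⌊$12,007 × 150%/8⌋ = $2,251. Book value $9,756.
Year 7: ⌊$9,756 × 150%/8⌋ = $1,829. Book value $7,927.
Year 8 (final): $7,927 − $4,500 = $3,427. Book value $4,500.

$6,356; $5,164; $4,196; $3,409; $2,770; $2,251; $1,829; $3,427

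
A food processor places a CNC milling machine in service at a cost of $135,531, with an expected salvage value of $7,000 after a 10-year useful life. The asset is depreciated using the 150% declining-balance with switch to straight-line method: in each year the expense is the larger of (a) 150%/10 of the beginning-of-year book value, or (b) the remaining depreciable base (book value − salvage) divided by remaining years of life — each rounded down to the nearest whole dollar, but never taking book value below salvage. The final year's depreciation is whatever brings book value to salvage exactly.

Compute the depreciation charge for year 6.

Depreciable base = $135,531 − $7,000 = $128,531.
Year 1: DB = ⌊$135,531 × 150%/10⌋ = $20,329; SL = ⌊$128,531/10⌋ = $12,853 → take DB $20,329. Book value $115,202.
Year 2: DB = ⌊$115,202 × 150%/10⌋ = $17,280; SL = ⌊$108,202/9⌋ = $12,022 → take DB $17,280. Book value $97,922.
Year 3: DB = ⌊$97,922 × 150%/10⌋ = $14,688; SL = ⌊$90,922/8⌋ = $11,365 → take DB $14,688. Book value $83,234.
Year 4: DB = ⌊$83,234 × 150%/10⌋ = $12,485; SL = ⌊$76,234/7⌋ = $10,890 → take DB $12,485. Book value $70,749.
Year 5: DB = ⌊$70,749 × 150%/10⌋ = $10,612; SL = ⌊$63,749/6⌋ = $10,624 → take SL $10,624. Book value $60,125.
Year 6: DB = ⌊$60,125 × 150%/10⌋ = $9,018; SL = ⌊$53,125/5⌋ = $10,625 → take SL $10,625. Book value $49,500.

$10,625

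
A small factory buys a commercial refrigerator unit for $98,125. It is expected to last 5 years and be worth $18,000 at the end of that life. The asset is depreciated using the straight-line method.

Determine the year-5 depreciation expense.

$16,025

Depreciable base = $98,125 − $18,000 = $80,125.
Annual expense = $80,125 / 5 = $16,025.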